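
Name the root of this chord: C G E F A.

F

The distinct letter names are C, G, E, F, A. Arranged as a stack of thirds they read F–A–C–E–G, so F is the root (an F major ninth chord).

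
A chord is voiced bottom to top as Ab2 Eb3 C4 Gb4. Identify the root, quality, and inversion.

The distinct note names are Ab, Eb, C, Gb. Stacked in thirds they read Ab–C–Eb–Gb, which is a dominant seventh chord on Ab.
Ab is the root of Ab dominant seventh; root in the bass means root position (figured bass 7).

Ab dominant seventh, root position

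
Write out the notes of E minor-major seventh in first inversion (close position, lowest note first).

G, B, D#, E

The chord tones are E–G–B–D#. With the third (G) lowest for first inversion: G, B, D#, E.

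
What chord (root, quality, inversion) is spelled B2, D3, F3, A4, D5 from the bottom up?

Reducing to letter names: B, D, F, A. These stack in thirds as B–D–F–A — a B half-diminished seventh chord.
The lowest note is B, the root of the chord, so this is root position (figured bass 7).

B half-diminished seventh, root position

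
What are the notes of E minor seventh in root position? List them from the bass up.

E, G, B, D

Spelling E minor seventh: E–G–B–D. In root position the root is bass, giving E, G, B, D from the bottom.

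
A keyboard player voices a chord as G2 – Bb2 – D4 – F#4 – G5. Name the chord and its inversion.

G minor-major seventh, root position

The distinct note names are G, Bb, D, F#. Stacked in thirds they read G–Bb–D–F#, which is a minor-major seventh chord on G.
With the root (G) in the bass, the chord is in root position (figured bass 7).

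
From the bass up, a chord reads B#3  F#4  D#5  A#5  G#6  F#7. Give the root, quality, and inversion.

G# dominant ninth, first inversion

The distinct note names are B#, F#, D#, A#, G#. Stacked in thirds they read G#–B#–D#–F#–A#, which is a dominant ninth chord on G#.
With the third (B#) in the bass, the chord is in first inversion.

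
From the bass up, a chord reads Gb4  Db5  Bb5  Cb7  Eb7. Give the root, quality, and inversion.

The distinct note names are Gb, Db, Bb, Cb, Eb. Stacked in thirds they read Cb–Eb–Gb–Bb–Db, which is a major ninth chord on Cb.
Gb is the fifth of Cb major ninth; fifth in the bass means second inversion.

Cb major ninth, second inversion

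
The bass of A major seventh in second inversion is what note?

E

A major seventh is A–C#–E–G#. Second inversion places the fifth in the bass: E.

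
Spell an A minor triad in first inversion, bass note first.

C, E, A

Spelling A minor: A–C–E. In first inversion the third is bass, giving C, E, A from the bottom.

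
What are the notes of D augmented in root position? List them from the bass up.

Spelling D augmented: D–F#–A#. In root position the root is bass, giving D, F#, A# from the bottom.

D, F#, A#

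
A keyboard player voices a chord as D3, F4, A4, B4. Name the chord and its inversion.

The distinct note names are D, F, A, B. Stacked in thirds they read B–D–F–A, which is a half-diminished seventh chord on B.
With the third (D) in the bass, the chord is in first inversion (figured bass 6/5).

B half-diminished seventh, first inversion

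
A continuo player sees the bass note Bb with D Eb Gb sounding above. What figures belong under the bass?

The notes Bb, D, Eb, Gb stack in thirds as Eb–Gb–Bb–D — an Eb minor-major seventh chord. The bass Bb is the fifth, so this is second inversion: figured 4/3.

4/3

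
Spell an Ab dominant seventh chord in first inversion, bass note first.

C, Eb, Gb, Ab

Ab dominant seventh is Ab–C–Eb–Gb. First inversion puts the third (C) in the bass, with the remaining tones above: C, Eb, Gb, Ab.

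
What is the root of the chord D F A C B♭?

Bb

D, F, A, C, Bb are the tones of a Bb major ninth chord (Bb–D–F–A–C), making Bb the root.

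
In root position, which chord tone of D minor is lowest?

D

In root position the root is lowest. For D minor (D–F–A) that is D.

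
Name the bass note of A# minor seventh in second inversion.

In second inversion the fifth is lowest. For A# minor seventh (A#–C#–E#–G#) that is E#.

E#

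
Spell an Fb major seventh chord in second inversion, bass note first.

Cb, Eb, Fb, Ab

Spelling Fb major seventh: Fb–Ab–Cb–Eb. In second inversion the fifth is bass, giving Cb, Eb, Fb, Ab from the bottom.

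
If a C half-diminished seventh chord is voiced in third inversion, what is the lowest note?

C half-diminished seventh is C–Eb–Gb–Bb. Third inversion places the seventh in the bass: Bb.

Bb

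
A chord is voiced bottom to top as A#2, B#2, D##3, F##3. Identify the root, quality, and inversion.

The pitch classes A#, B#, D##, F## arrange in thirds as B#–D##–F##–A#: a B# dominant seventh chord.
With the seventh (A#) in the bass, the chord is in third inversion (figured bass 4/2).

B# dominant seventh, third inversion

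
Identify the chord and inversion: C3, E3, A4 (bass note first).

A minor, first inversion

Reducing to letter names: C, E, A. These stack in thirds as A–C–E — an A minor triad.
C is the third of A minor; third in the bass means first inversion (figured bass 6).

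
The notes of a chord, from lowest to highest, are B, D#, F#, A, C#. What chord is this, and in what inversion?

B dominant ninth, root position

The pitch classes B, D#, F#, A, C# arrange in thirds as B–D#–F#–A–C#: a B dominant ninth chord.
With the root (B) in the bass, the chord is in root position.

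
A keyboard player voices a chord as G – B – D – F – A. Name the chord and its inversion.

Reducing to letter names: G, B, D, F, A. These stack in thirds as G–B–D–F–A — a G dominant ninth chord.
With the root (G) in the bass, the chord is in root position.

G dominant ninth, root position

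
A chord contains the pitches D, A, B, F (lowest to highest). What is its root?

D, A, B, F are the tones of a B half-diminished seventh chord (B–D–F–A), making B the root.

B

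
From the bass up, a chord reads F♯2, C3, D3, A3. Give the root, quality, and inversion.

The distinct note names are F#, C, D, A. Stacked in thirds they read D–F#–A–C, which is a dominant seventh chord on D.
With the third (F#) in the bass, the chord is in first inversion (figured bass 6/5).

D dominant seventh, first inversion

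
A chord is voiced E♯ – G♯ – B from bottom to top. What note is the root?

The distinct letter names are E#, G#, B. Arranged as a stack of thirds they read E#–G#–B, so E# is the root (an E# diminished triad).

E#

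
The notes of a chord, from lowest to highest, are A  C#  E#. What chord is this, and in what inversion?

A augmented, root position

The pitch classes A, C#, E# arrange in thirds as A–C#–E#: an A augmented triad.
The lowest note is A, the root of the chord, so this is root position (figured bass 5/3).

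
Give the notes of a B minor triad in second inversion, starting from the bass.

The chord tones are B–D–F#. With the fifth (F#) lowest for second inversion: F#, B, D.

F#, B, D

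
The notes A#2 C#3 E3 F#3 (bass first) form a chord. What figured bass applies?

The notes A#, C#, E, F# stack in thirds as F#–A#–C#–E — an F# dominant seventh chord. The bass A# is the third, so this is first inversion: figured 6/5.

6/5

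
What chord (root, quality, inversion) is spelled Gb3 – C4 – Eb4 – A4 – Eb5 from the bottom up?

A diminished seventh, third inversion

Reducing to letter names: Gb, C, Eb, A. These stack in thirds as A–C–Eb–Gb — an A diminished seventh chord.
Gb is the seventh of A diminished seventh; seventh in the bass means third inversion (figured bass 4/2).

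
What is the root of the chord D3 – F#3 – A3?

D, F#, A are the tones of a D major triad (D–F#–A), making D the root.

D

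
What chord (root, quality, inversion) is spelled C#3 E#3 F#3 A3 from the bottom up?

F# minor-major seventh, second inversion

Reducing to letter names: C#, E#, F#, A. These stack in thirds as F#–A–C#–E# — an F# minor-major seventh chord.
The lowest note is C#, the fifth of the chord, so this is second inversion (figured bass 4/3).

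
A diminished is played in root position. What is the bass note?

A

In root position the root is lowest. For A diminished (A–C–Eb) that is A.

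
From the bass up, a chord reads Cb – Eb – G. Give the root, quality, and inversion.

Cb augmented, root position

The pitch classes Cb, Eb, G arrange in thirds as Cb–Eb–G: a Cb augmented triad.
The lowest note is Cb, the root of the chord, so this is root position (figured bass 5/3).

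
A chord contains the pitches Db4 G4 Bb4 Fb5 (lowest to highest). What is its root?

G

The distinct letter names are Db, G, Bb, Fb. Arranged as a stack of thirds they read G–Bb–Db–Fb, so G is the root (a G diminished seventh chord).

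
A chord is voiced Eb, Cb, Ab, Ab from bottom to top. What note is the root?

Reordering Eb, Cb, Ab into stacked thirds gives Ab–Cb–Eb; the bottom of that stack, Ab, is the root.

Ab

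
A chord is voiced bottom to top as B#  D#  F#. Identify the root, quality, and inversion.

The distinct note names are B#, D#, F#. Stacked in thirds they read B#–D#–F#, which is a diminished triad on B#.
B# is the root of B# diminished; root in the bass means root position (figured bass 5/3).

B# diminished, root position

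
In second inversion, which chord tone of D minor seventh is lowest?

In second inversion the fifth is lowest. For D minor seventh (D–F–A–C) that is A.

A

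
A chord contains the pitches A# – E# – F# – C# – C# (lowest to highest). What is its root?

F#

A#, E#, F#, C# are the tones of an F# major seventh chord (F#–A#–C#–E#), making F# the root.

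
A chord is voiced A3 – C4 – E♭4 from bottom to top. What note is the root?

The distinct letter names are A, C, Eb. Arranged as a stack of thirds they read A–C–Eb, so A is the root (an A diminished triad).

A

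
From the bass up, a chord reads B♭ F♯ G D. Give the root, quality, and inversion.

The pitch classes Bb, F#, G, D arrange in thirds as G–Bb–D–F#: a G minor-major seventh chord.
Bb is the third of G minor-major seventh; third in the bass means first inversion (figured bass 6/5).

G minor-major seventh, first inversion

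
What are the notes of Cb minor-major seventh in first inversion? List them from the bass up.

Spelling Cb minor-major seventh: Cb–Ebb–Gb–Bb. In first inversion the third is bass, giving Ebb, Gb, Bb, Cb from the bottom.

Ebb, Gb, Bb, Cb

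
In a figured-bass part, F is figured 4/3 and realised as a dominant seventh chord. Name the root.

The figures 4/3 mean the fifth of the chord is in the bass. If F is the fifth of a dominant seventh chord, the root is Bb (chord tones Bb–D–F–Ab).

Bb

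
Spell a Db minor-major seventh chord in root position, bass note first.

Db, Fb, Ab, C

Db minor-major seventh is Db–Fb–Ab–C. Root position puts the root (Db) in the bass, with the remaining tones above: Db, Fb, Ab, C.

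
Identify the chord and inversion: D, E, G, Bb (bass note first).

The pitch classes D, E, G, Bb arrange in thirds as E–G–Bb–D: an E half-diminished seventh chord.
With the seventh (D) in the bass, the chord is in third inversion (figured bass 4/2).

E half-diminished seventh, third inversion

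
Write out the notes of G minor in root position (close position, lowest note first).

G, Bb, D

The chord tones are G–Bb–D. With the root (G) lowest for root position: G, Bb, D.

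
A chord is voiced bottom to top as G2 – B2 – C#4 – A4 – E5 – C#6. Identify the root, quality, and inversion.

A dominant ninth, third inversion

Reducing to letter names: G, B, C#, A, E. These stack in thirds as A–C#–E–G–B — an A dominant ninth chord.
With the seventh (G) in the bass, the chord is in third inversion.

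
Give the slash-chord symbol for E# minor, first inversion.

First inversion of E# minor has the third (G#) in the bass. As a slash chord: E#m/G#.

E#m/G#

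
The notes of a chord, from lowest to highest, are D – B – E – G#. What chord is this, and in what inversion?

The distinct note names are D, B, E, G#. Stacked in thirds they read E–G#–B–D, which is a dominant seventh chord on E.
D is the seventh of E dominant seventh; seventh in the bass means third inversion (figured bass 4/2).

E dominant seventh, third inversion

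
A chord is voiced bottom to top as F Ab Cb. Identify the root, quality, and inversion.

F diminished, root position

The distinct note names are F, Ab, Cb. Stacked in thirds they read F–Ab–Cb, which is a diminished triad on F.
The lowest note is F, the root of the chord, so this is root position (figured bass 5/3).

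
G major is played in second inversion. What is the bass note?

G major is G–B–D. Second inversion places the fifth in the bass: D.

D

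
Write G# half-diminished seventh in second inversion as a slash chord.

Second inversion of G# half-diminished seventh has the fifth (D) in the bass. As a slash chord: G#ø7/D.

G#ø7/D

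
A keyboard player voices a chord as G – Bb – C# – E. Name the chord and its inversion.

C# diminished seventh, second inversion

The pitch classes G, Bb, C#, E arrange in thirds as C#–E–G–Bb: a C# diminished seventh chord.
With the fifth (G) in the bass, the chord is in second inversion (figured bass 4/3).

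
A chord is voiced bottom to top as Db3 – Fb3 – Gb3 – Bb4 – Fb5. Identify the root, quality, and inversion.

Reducing to letter names: Db, Fb, Gb, Bb. These stack in thirds as Gb–Bb–Db–Fb — a Gb dominant seventh chord.
The lowest note is Db, the fifth of the chord, so this is second inversion (figured bass 4/3).

Gb dominant seventh, second inversion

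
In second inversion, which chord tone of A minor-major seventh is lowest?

E

In second inversion the fifth is lowest. For A minor-major seventh (A–C–E–G#) that is E.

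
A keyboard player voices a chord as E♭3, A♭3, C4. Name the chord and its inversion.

The distinct note names are Eb, Ab, C. Stacked in thirds they read Ab–C–Eb, which is a major triad on Ab.
The lowest note is Eb, the fifth of the chord, so this is second inversion (figured bass 6/4).

Ab major, second inversion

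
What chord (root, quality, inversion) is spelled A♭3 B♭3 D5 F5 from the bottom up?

The pitch classes Ab, Bb, D, F arrange in thirds as Bb–D–F–Ab: a Bb dominant seventh chord.
Ab is the seventh of Bb dominant seventh; seventh in the bass means third inversion (figured bass 4/2).

Bb dominant seventh, third inversion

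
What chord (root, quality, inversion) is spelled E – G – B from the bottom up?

E minor, root position

The pitch classes E, G, B arrange in thirds as E–G–B: an E minor triad.
With the root (E) in the bass, the chord is in root position (figured bass 5/3).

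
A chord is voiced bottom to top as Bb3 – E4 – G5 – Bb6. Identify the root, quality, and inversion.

The pitch classes Bb, E, G arrange in thirds as E–G–Bb: an E diminished triad.
The lowest note is Bb, the fifth of the chord, so this is second inversion (figured bass 6/4).

E diminished, second inversion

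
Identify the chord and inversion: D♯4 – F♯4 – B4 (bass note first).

B major, first inversion

Reducing to letter names: D#, F#, B. These stack in thirds as B–D#–F# — a B major triad.
With the third (D#) in the bass, the chord is in first inversion (figured bass 6).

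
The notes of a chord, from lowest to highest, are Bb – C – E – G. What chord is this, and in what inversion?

The distinct note names are Bb, C, E, G. Stacked in thirds they read C–E–G–Bb, which is a dominant seventh chord on C.
Bb is the seventh of C dominant seventh; seventh in the bass means third inversion (figured bass 4/2).

C dominant seventh, third inversion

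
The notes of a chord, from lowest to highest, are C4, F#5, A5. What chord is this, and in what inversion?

The distinct note names are C, F#, A. Stacked in thirds they read F#–A–C, which is a diminished triad on F#.
The lowest note is C, the fifth of the chord, so this is second inversion (figured bass 6/4).

F# diminished, second inversion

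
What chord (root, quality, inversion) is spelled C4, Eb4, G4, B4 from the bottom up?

C minor-major seventh, root position

The pitch classes C, Eb, G, B arrange in thirds as C–Eb–G–B: a C minor-major seventh chord.
The lowest note is C, the root of the chord, so this is root position (figured bass 7).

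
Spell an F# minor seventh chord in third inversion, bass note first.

The chord tones are F#–A–C#–E. With the seventh (E) lowest for third inversion: E, F#, A, C#.

E, F#, A, C#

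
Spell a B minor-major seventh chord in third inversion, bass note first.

A#, B, D, F#

The chord tones are B–D–F#–A#. With the seventh (A#) lowest for third inversion: A#, B, D, F#.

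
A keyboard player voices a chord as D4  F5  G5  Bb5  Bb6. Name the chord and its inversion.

G minor seventh, second inversion

The distinct note names are D, F, G, Bb. Stacked in thirds they read G–Bb–D–F, which is a minor seventh chord on G.
The lowest note is D, the fifth of the chord, so this is second inversion (figured bass 4/3).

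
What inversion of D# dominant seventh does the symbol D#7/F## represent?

first inversion

D#7/F## means D# dominant seventh with F## in the bass. F## is the third of D# dominant seventh (D#–F##–A#–C#), so this is first inversion.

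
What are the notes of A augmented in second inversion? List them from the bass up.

The chord tones are A–C#–E#. With the fifth (E#) lowest for second inversion: E#, A, C#.

E#, A, C#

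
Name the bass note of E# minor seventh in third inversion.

E# minor seventh is E#–G#–B#–D#. Third inversion places the seventh in the bass: D#.

D#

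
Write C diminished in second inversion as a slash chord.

Second inversion of C diminished has the fifth (Gb) in the bass. As a slash chord: Cdim/Gb.

Cdim/Gb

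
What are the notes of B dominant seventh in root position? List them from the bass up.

B dominant seventh is B–D#–F#–A. Root position puts the root (B) in the bass, with the remaining tones above: B, D#, F#, A.

B, D#, F#, A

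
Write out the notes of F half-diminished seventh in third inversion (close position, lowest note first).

F half-diminished seventh is F–Ab–Cb–Eb. Third inversion puts the seventh (Eb) in the bass, with the remaining tones above: Eb, F, Ab, Cb.

Eb, F, Ab, Cb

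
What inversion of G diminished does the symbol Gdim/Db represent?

second inversion

Gdim/Db means G diminished with Db in the bass. Db is the fifth of G diminished (G–Bb–Db), so this is second inversion.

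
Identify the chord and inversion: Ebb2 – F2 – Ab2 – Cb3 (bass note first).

The pitch classes Ebb, F, Ab, Cb arrange in thirds as F–Ab–Cb–Ebb: an F diminished seventh chord.
With the seventh (Ebb) in the bass, the chord is in third inversion (figured bass 4/2).

F diminished seventh, third inversion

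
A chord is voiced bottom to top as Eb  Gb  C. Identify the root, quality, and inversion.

C diminished, first inversion

The distinct note names are Eb, Gb, C. Stacked in thirds they read C–Eb–Gb, which is a diminished triad on C.
The lowest note is Eb, the third of the chord, so this is first inversion (figured bass 6).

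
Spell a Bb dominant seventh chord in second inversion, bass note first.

F, Ab, Bb, D

Spelling Bb dominant seventh: Bb–D–F–Ab. In second inversion the fifth is bass, giving F, Ab, Bb, D from the bottom.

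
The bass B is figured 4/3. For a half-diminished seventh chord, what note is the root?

The figures 4/3 mean the fifth of the chord is in the bass. If B is the fifth of a half-diminished seventh chord, the root is E# (chord tones E#–G#–B–D#).

E#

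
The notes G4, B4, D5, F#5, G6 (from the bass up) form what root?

G

Reordering G, B, D, F# into stacked thirds gives G–B–D–F#; the bottom of that stack, G, is the root.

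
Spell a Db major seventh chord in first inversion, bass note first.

F, Ab, C, Db

Db major seventh is Db–F–Ab–C. First inversion puts the third (F) in the bass, with the remaining tones above: F, Ab, C, Db.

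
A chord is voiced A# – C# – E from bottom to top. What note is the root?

A#

A#, C#, E are the tones of an A# diminished triad (A#–C#–E), making A# the root.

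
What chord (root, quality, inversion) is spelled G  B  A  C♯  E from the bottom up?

A dominant ninth, third inversion

The distinct note names are G, B, A, C#, E. Stacked in thirds they read A–C#–E–G–B, which is a dominant ninth chord on A.
With the seventh (G) in the bass, the chord is in third inversion.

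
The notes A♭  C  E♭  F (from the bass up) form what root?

F

Reordering Ab, C, Eb, F into stacked thirds gives F–Ab–C–Eb; the bottom of that stack, F, is the root.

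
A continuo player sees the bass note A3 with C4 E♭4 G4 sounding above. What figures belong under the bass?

The notes A, C, Eb, G stack in thirds as A–C–Eb–G — an A half-diminished seventh chord. The bass A is the root, so this is root position: figured 7.

7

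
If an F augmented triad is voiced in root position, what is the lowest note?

F

In root position the root is lowest. For F augmented (F–A–C#) that is F.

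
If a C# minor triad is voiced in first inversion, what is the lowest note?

E

C# minor is C#–E–G#. First inversion places the third in the bass: E.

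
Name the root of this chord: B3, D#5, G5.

G

B, D#, G are the tones of a G augmented triad (G–B–D#), making G the root.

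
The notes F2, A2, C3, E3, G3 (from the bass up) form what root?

F, A, C, E, G are the tones of an F major ninth chord (F–A–C–E–G), making F the root.

F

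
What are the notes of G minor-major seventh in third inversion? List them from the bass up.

Spelling G minor-major seventh: G–Bb–D–F#. In third inversion the seventh is bass, giving F#, G, Bb, D from the bottom.

F#, G, Bb, D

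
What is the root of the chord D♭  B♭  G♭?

Gb

The distinct letter names are Db, Bb, Gb. Arranged as a stack of thirds they read Gb–Bb–Db, so Gb is the root (a Gb major triad).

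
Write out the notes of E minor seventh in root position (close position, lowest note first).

E, G, B, D

Spelling E minor seventh: E–G–B–D. In root position the root is bass, giving E, G, B, D from the bottom.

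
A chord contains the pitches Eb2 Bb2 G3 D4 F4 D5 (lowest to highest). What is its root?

Eb

The distinct letter names are Eb, Bb, G, D, F. Arranged as a stack of thirds they read Eb–G–Bb–D–F, so Eb is the root (an Eb major ninth chord).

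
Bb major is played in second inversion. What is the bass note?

The fifth of Bb major (Bb–D–F) is F; that is the bass in second inversion.

F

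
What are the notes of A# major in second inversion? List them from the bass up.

E#, A#, C##

A# major is A#–C##–E#. Second inversion puts the fifth (E#) in the bass, with the remaining tones above: E#, A#, C##.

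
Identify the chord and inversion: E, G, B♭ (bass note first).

The pitch classes E, G, Bb arrange in thirds as E–G–Bb: an E diminished triad.
With the root (E) in the bass, the chord is in root position (figured bass 5/3).

E diminished, root position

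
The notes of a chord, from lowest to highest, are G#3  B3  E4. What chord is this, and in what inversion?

E major, first inversion

The pitch classes G#, B, E arrange in thirds as E–G#–B: an E major triad.
With the third (G#) in the bass, the chord is in first inversion (figured bass 6).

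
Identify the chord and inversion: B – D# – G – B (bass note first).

G augmented, first inversion

The distinct note names are B, D#, G. Stacked in thirds they read G–B–D#, which is an augmented triad on G.
B is the third of G augmented; third in the bass means first inversion (figured bass 6).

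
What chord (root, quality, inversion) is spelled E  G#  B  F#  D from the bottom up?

The distinct note names are E, G#, B, F#, D. Stacked in thirds they read E–G#–B–D–F#, which is a dominant ninth chord on E.
The lowest note is E, the root of the chord, so this is root position.

E dominant ninth, root position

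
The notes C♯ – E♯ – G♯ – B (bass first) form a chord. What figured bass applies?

7

The notes C#, E#, G#, B stack in thirds as C#–E#–G#–B — a C# dominant seventh chord. The bass C# is the root, so this is root position: figured 7.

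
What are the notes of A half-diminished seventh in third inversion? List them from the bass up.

G, A, C, Eb

The chord tones are A–C–Eb–G. With the seventh (G) lowest for third inversion: G, A, C, Eb.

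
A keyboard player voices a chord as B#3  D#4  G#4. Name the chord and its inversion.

G# major, first inversion

The pitch classes B#, D#, G# arrange in thirds as G#–B#–D#: a G# major triad.
B# is the third of G# major; third in the bass means first inversion (figured bass 6).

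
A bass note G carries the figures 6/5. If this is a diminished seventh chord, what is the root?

E

The figures 6/5 mean the third of the chord is in the bass. If G is the third of a diminished seventh chord, the root is E (chord tones E–G–Bb–Db).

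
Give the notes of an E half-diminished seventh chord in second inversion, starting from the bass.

Bb, D, E, G

E half-diminished seventh is E–G–Bb–D. Second inversion puts the fifth (Bb) in the bass, with the remaining tones above: Bb, D, E, G.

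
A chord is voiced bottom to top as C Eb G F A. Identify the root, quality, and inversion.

Reducing to letter names: C, Eb, G, F, A. These stack in thirds as F–A–C–Eb–G — an F dominant ninth chord.
The lowest note is C, the fifth of the chord, so this is second inversion.

F dominant ninth, second inversion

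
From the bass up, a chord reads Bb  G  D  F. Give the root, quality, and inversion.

The distinct note names are Bb, G, D, F. Stacked in thirds they read G–Bb–D–F, which is a minor seventh chord on G.
The lowest note is Bb, the third of the chord, so this is first inversion (figured bass 6/5).

G minor seventh, first inversion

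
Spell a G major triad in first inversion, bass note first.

Spelling G major: G–B–D. In first inversion the third is bass, giving B, D, G from the bottom.

B, D, G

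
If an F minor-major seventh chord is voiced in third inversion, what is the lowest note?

In third inversion the seventh is lowest. For F minor-major seventh (F–Ab–C–E) that is E.

E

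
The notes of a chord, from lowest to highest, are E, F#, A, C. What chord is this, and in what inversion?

F# half-diminished seventh, third inversion

The distinct note names are E, F#, A, C. Stacked in thirds they read F#–A–C–E, which is a half-diminished seventh chord on F#.
The lowest note is E, the seventh of the chord, so this is third inversion (figured bass 4/2).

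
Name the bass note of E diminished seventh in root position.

In root position the root is lowest. For E diminished seventh (E–G–Bb–Db) that is E.

E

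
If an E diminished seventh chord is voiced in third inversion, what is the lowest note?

Db

E diminished seventh is E–G–Bb–Db. Third inversion places the seventh in the bass: Db.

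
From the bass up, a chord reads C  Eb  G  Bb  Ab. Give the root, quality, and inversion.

Ab major ninth, first inversion

The distinct note names are C, Eb, G, Bb, Ab. Stacked in thirds they read Ab–C–Eb–G–Bb, which is a major ninth chord on Ab.
C is the third of Ab major ninth; third in the bass means first inversion.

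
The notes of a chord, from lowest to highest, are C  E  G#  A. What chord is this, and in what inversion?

The pitch classes C, E, G#, A arrange in thirds as A–C–E–G#: an A minor-major seventh chord.
The lowest note is C, the third of the chord, so this is first inversion (figured bass 6/5).

A minor-major seventh, first inversion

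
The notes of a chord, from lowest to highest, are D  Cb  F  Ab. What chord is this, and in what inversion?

The pitch classes D, Cb, F, Ab arrange in thirds as D–F–Ab–Cb: a D diminished seventh chord.
D is the root of D diminished seventh; root in the bass means root position (figured bass 7).

D diminished seventh, root position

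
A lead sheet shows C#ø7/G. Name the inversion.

second inversion

C#ø7/G means C# half-diminished seventh with G in the bass. G is the fifth of C# half-diminished seventh (C#–E–G–B), so this is second inversion.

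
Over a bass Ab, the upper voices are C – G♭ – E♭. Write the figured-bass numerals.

7

The notes Ab, C, Gb, Eb stack in thirds as Ab–C–Eb–Gb — an Ab dominant seventh chord. The bass Ab is the root, so this is root position: figured 7.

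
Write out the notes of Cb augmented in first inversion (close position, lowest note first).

Cb augmented is Cb–Eb–G. First inversion puts the third (Eb) in the bass, with the remaining tones above: Eb, G, Cb.

Eb, G, Cb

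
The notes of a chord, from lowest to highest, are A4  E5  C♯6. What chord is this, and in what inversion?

The pitch classes A, E, C# arrange in thirds as A–C#–E: an A major triad.
The lowest note is A, the root of the chord, so this is root position (figured bass 5/3).

A major, root position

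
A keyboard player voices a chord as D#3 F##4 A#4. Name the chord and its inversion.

Reducing to letter names: D#, F##, A#. These stack in thirds as D#–F##–A# — a D# major triad.
The lowest note is D#, the root of the chord, so this is root position (figured bass 5/3).

D# major, root position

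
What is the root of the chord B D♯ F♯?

B

The distinct letter names are B, D#, F#. Arranged as a stack of thirds they read B–D#–F#, so B is the root (a B major triad).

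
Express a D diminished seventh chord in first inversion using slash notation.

Ddim7/F

First inversion of D diminished seventh has the third (F) in the bass. As a slash chord: Ddim7/F.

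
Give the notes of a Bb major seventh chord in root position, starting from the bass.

Bb, D, F, A

Spelling Bb major seventh: Bb–D–F–A. In root position the root is bass, giving Bb, D, F, A from the bottom.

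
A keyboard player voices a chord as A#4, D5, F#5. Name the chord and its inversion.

Reducing to letter names: A#, D, F#. These stack in thirds as D–F#–A# — a D augmented triad.
A# is the fifth of D augmented; fifth in the bass means second inversion (figured bass 6/4).

D augmented, second inversion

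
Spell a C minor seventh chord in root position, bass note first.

C, Eb, G, Bb

C minor seventh is C–Eb–G–Bb. Root position puts the root (C) in the bass, with the remaining tones above: C, Eb, G, Bb.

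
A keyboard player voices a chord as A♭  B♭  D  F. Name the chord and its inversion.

Reducing to letter names: Ab, Bb, D, F. These stack in thirds as Bb–D–F–Ab — a Bb dominant seventh chord.
Ab is the seventh of Bb dominant seventh; seventh in the bass means third inversion (figured bass 4/2).

Bb dominant seventh, third inversion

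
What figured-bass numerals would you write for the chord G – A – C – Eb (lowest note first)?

4/2

The notes G, A, C, Eb stack in thirds as A–C–Eb–G — an A half-diminished seventh chord. The bass G is the seventh, so this is third inversion: figured 4/2.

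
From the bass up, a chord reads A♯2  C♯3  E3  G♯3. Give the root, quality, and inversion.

The distinct note names are A#, C#, E, G#. Stacked in thirds they read A#–C#–E–G#, which is a half-diminished seventh chord on A#.
A# is the root of A# half-diminished seventh; root in the bass means root position (figured bass 7).

A# half-diminished seventh, root position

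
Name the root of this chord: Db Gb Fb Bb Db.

Reordering Db, Gb, Fb, Bb into stacked thirds gives Gb–Bb–Db–Fb; the bottom of that stack, Gb, is the root.

Gb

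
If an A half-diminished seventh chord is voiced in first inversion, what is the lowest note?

C

In first inversion the third is lowest. For A half-diminished seventh (A–C–Eb–G) that is C.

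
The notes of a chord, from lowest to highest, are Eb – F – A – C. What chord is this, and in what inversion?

The distinct note names are Eb, F, A, C. Stacked in thirds they read F–A–C–Eb, which is a dominant seventh chord on F.
Eb is the seventh of F dominant seventh; seventh in the bass means third inversion (figured bass 4/2).

F dominant seventh, third inversion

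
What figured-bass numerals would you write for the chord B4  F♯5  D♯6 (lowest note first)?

5/3

The notes B, F#, D# stack in thirds as B–D#–F# — a B major triad. The bass B is the root, so this is root position: figured 5/3.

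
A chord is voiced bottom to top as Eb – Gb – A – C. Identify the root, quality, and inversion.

Reducing to letter names: Eb, Gb, A, C. These stack in thirds as A–C–Eb–Gb — an A diminished seventh chord.
With the fifth (Eb) in the bass, the chord is in second inversion (figured bass 4/3).

A diminished seventh, second inversion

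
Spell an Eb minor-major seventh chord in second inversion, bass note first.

Bb, D, Eb, Gb

Eb minor-major seventh is Eb–Gb–Bb–D. Second inversion puts the fifth (Bb) in the bass, with the remaining tones above: Bb, D, Eb, Gb.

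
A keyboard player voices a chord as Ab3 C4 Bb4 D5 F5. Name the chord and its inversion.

Bb dominant ninth, third inversion

The distinct note names are Ab, C, Bb, D, F. Stacked in thirds they read Bb–D–F–Ab–C, which is a dominant ninth chord on Bb.
With the seventh (Ab) in the bass, the chord is in third inversion.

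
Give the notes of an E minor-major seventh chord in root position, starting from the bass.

Spelling E minor-major seventh: E–G–B–D#. In root position the root is bass, giving E, G, B, D# from the bottom.

E, G, B, D#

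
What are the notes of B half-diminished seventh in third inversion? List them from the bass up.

Spelling B half-diminished seventh: B–D–F–A. In third inversion the seventh is bass, giving A, B, D, F from the bottom.

A, B, D, F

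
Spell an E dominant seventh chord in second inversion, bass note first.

Spelling E dominant seventh: E–G#–B–D. In second inversion the fifth is bass, giving B, D, E, G# from the bottom.

B, D, E, G#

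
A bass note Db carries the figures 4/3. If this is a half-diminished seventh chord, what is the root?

G

The figures 4/3 mean the fifth of the chord is in the bass. If Db is the fifth of a half-diminished seventh chord, the root is G (chord tones G–Bb–Db–F).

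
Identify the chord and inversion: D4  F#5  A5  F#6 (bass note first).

Reducing to letter names: D, F#, A. These stack in thirds as D–F#–A — a D major triad.
The lowest note is D, the root of the chord, so this is root position (figured bass 5/3).

D major, root position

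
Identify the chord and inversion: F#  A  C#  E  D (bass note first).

The distinct note names are F#, A, C#, E, D. Stacked in thirds they read D–F#–A–C#–E, which is a major ninth chord on D.
F# is the third of D major ninth; third in the bass means first inversion.

D major ninth, first inversion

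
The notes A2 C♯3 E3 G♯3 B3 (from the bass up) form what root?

The distinct letter names are A, C#, E, G#, B. Arranged as a stack of thirds they read A–C#–E–G#–B, so A is the root (an A major ninth chord).

A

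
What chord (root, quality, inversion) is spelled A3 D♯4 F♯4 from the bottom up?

The distinct note names are A, D#, F#. Stacked in thirds they read D#–F#–A, which is a diminished triad on D#.
The lowest note is A, the fifth of the chord, so this is second inversion (figured bass 6/4).

D# diminished, second inversion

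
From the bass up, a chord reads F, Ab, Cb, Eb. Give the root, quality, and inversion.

Reducing to letter names: F, Ab, Cb, Eb. These stack in thirds as F–Ab–Cb–Eb — an F half-diminished seventh chord.
With the root (F) in the bass, the chord is in root position (figured bass 7).

F half-diminished seventh, root position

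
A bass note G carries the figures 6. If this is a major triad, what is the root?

The figures 6 mean the third of the chord is in the bass. If G is the third of a major triad, the root is Eb (chord tones Eb–G–Bb).

Eb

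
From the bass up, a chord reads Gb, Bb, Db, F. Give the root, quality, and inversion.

The pitch classes Gb, Bb, Db, F arrange in thirds as Gb–Bb–Db–F: a Gb major seventh chord.
With the root (Gb) in the bass, the chord is in root position (figured bass 7).

Gb major seventh, root position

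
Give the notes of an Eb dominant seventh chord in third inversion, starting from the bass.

Db, Eb, G, Bb

Spelling Eb dominant seventh: Eb–G–Bb–Db. In third inversion the seventh is bass, giving Db, Eb, G, Bb from the bottom.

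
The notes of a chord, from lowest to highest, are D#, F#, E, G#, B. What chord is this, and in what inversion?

E major ninth, third inversion

The distinct note names are D#, F#, E, G#, B. Stacked in thirds they read E–G#–B–D#–F#, which is a major ninth chord on E.
The lowest note is D#, the seventh of the chord, so this is third inversion.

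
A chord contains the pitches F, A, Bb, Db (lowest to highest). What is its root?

Bb

The distinct letter names are F, A, Bb, Db. Arranged as a stack of thirds they read Bb–Db–F–A, so Bb is the root (a Bb minor-major seventh chord).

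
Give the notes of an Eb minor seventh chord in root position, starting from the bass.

Eb minor seventh is Eb–Gb–Bb–Db. Root position puts the root (Eb) in the bass, with the remaining tones above: Eb, Gb, Bb, Db.

Eb, Gb, Bb, Db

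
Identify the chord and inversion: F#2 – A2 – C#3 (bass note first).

The distinct note names are F#, A, C#. Stacked in thirds they read F#–A–C#, which is a minor triad on F#.
The lowest note is F#, the root of the chord, so this is root position (figured bass 5/3).

F# minor, root position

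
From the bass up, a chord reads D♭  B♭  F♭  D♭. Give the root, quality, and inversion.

Bb diminished, first inversion

The pitch classes Db, Bb, Fb arrange in thirds as Bb–Db–Fb: a Bb diminished triad.
The lowest note is Db, the third of the chord, so this is first inversion (figured bass 6).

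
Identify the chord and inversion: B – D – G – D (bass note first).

The distinct note names are B, D, G. Stacked in thirds they read G–B–D, which is a major triad on G.
With the third (B) in the bass, the chord is in first inversion (figured bass 6).

G major, first inversion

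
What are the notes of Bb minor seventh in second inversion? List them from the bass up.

F, Ab, Bb, Db

The chord tones are Bb–Db–F–Ab. With the fifth (F) lowest for second inversion: F, Ab, Bb, Db.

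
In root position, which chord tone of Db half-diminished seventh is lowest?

The root of Db half-diminished seventh (Db–Fb–Abb–Cb) is Db; that is the bass in root position.

Db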